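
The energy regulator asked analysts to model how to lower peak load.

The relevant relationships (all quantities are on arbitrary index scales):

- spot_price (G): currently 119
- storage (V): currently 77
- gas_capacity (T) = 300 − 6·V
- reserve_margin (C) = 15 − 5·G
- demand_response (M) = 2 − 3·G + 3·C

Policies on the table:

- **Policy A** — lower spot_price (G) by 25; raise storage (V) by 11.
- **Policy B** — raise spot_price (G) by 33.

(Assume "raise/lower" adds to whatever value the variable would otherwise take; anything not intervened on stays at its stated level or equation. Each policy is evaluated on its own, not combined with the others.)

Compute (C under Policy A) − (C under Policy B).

290

Policy A (G − 25, V + 11):
  G = 119 − 25 = 94
  C = 15 − 5·94 = -455
Policy B (G + 33):
  G = 119 + 33 = 152
  C = 15 − 5·152 = -745
C: -455 − (-745) = 290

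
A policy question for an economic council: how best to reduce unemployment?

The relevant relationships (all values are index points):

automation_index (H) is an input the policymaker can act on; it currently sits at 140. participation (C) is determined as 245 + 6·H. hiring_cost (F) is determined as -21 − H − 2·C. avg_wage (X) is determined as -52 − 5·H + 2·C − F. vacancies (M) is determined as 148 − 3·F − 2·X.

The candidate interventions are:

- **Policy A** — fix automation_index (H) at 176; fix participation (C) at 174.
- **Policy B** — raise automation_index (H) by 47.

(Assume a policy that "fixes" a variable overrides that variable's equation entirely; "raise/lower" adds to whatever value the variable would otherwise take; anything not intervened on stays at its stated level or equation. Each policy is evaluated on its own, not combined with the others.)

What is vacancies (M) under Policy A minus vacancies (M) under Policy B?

Policy A (H := 176, C := 174):
  H = 176
  C = 174
  F = -21 − 176 − 2·174 = -545
  X = -52 − 5·176 + 2·174 − (-545) = -39
  M = 148 − 3·(-545) − 2·(-39) = 1861
Policy B (H + 47):
  H = 140 + 47 = 187
  C = 245 + 6·187 = 1367
  F = -21 − 187 − 2·1367 = -2942
  X = -52 − 5·187 + 2·1367 − (-2942) = 4689
  M = 148 − 3·(-2942) − 2·4689 = -404
M: 1861 − (-404) = 2265

2265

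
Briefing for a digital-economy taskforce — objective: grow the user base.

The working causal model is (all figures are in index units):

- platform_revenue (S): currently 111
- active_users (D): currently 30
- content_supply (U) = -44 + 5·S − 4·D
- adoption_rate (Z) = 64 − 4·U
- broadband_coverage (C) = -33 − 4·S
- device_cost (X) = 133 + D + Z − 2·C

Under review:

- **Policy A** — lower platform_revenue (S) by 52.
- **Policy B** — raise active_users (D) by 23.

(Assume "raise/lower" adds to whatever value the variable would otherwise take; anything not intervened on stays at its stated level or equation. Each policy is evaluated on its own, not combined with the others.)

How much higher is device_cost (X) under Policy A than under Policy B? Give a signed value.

233

Policy A (S − 52):
  S = 111 − 52 = 59
  D = 30
  U = -44 + 5·59 − 4·30 = 131
  Z = 64 − 4·131 = -460
  C = -33 − 4·59 = -269
  X = 133 + 30 + (-460) − 2·(-269) = 241
Policy B (D + 23):
  S = 111
  D = 30 + 23 = 53
  U = -44 + 5·111 − 4·53 = 299
  Z = 64 − 4·299 = -1132
  C = -33 − 4·111 = -477
  X = 133 + 53 + (-1132) − 2·(-477) = 8
X: 241 − 8 = 233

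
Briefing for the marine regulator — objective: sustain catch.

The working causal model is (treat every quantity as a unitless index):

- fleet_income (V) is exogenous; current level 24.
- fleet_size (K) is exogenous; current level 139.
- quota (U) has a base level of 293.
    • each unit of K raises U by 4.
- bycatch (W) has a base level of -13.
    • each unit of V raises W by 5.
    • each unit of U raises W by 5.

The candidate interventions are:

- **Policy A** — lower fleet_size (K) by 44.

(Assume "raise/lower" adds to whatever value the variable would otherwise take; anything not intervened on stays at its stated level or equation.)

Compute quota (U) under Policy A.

Policy A (K − 44):
  K = 139 − 44 = 95
  U = 293 + 4·95 = 673

673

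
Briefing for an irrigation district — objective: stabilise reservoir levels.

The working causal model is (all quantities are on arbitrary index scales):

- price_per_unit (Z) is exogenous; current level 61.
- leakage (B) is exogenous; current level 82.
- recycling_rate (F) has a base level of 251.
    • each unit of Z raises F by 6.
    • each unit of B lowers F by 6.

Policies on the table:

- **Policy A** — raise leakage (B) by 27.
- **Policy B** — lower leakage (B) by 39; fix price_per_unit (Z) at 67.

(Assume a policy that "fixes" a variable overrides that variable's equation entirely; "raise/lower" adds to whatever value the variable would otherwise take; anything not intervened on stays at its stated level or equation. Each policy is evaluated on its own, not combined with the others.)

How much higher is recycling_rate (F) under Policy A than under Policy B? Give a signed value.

-432

Policy A (B + 27):
  Z = 61
  B = 82 + 27 = 109
  F = 251 + 6·61 − 6·109 = -37
Policy B (B − 39, Z := 67):
  Z = 67
  B = 82 − 39 = 43
  F = 251 + 6·67 − 6·43 = 395
F: -37 − 395 = -432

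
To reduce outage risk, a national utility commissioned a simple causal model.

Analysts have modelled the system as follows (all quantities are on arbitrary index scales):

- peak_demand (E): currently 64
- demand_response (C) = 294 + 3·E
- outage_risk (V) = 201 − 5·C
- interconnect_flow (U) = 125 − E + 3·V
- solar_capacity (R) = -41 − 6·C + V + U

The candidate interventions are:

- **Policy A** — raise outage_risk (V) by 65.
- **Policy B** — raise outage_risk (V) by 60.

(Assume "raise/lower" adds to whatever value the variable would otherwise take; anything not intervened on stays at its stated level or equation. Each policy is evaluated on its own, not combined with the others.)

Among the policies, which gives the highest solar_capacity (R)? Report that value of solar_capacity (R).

Policy A (V + 65):
  E = 64
  C = 294 + 3·64 = 486
  V = 201 − 5·486 (+65 from intervention) = -2164
  U = 125 − 64 + 3·(-2164) = -6431
  R = -41 − 6·486 + (-2164) + (-6431) = -11552
Policy B (V + 60):
  E = 64
  C = 294 + 3·64 = 486
  V = 201 − 5·486 (+60 from intervention) = -2169
  U = 125 − 64 + 3·(-2169) = -6446
  R = -41 − 6·486 + (-2169) + (-6446) = -11572
Comparing — Policy A: R=-11552, Policy B: R=-11572. Highest is -11552 (Policy A).

-11552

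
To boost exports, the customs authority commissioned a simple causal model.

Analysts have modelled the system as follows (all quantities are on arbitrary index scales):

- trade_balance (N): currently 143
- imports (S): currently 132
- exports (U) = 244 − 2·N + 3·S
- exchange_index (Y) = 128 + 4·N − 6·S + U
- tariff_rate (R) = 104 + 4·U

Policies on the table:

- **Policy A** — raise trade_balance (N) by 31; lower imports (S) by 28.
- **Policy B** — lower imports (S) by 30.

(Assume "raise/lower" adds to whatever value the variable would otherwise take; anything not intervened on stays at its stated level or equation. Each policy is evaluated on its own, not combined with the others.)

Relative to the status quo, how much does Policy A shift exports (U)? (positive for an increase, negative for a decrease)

-146

Baseline:
  N = 143
  S = 132
  U = 244 − 2·143 + 3·132 = 354
Policy A (N + 31, S − 28):
  N = 143 + 31 = 174
  S = 132 − 28 = 104
  U = 244 − 2·174 + 3·104 = 208
Change in U: 208 − 354 = -146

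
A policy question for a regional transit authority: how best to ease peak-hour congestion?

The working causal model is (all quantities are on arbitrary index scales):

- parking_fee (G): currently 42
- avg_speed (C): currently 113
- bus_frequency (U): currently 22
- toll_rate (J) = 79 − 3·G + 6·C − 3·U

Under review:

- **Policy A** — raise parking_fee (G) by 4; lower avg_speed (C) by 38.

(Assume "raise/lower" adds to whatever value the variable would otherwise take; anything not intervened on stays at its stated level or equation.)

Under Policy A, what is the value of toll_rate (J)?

325

Policy A (G + 4, C − 38):
  G = 42 + 4 = 46
  C = 113 − 38 = 75
  U = 22
  J = 79 − 3·46 + 6·75 − 3·22 = 325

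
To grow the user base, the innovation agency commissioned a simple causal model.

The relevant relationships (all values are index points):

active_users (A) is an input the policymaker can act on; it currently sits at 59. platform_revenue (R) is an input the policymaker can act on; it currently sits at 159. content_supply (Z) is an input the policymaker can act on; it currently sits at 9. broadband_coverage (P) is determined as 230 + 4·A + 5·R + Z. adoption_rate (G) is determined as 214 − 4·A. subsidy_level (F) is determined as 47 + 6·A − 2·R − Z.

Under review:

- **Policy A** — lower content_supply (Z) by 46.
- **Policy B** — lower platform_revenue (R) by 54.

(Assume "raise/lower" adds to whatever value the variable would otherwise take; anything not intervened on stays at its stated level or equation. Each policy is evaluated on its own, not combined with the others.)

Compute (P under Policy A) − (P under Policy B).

224

Policy A (Z − 46):
  A = 59
  R = 159
  Z = 9 − 46 = -37
  P = 230 + 4·59 + 5·159 + (-37) = 1224
Policy B (R − 54):
  A = 59
  R = 159 − 54 = 105
  Z = 9
  P = 230 + 4·59 + 5·105 + 9 = 1000
P: 1224 − 1000 = 224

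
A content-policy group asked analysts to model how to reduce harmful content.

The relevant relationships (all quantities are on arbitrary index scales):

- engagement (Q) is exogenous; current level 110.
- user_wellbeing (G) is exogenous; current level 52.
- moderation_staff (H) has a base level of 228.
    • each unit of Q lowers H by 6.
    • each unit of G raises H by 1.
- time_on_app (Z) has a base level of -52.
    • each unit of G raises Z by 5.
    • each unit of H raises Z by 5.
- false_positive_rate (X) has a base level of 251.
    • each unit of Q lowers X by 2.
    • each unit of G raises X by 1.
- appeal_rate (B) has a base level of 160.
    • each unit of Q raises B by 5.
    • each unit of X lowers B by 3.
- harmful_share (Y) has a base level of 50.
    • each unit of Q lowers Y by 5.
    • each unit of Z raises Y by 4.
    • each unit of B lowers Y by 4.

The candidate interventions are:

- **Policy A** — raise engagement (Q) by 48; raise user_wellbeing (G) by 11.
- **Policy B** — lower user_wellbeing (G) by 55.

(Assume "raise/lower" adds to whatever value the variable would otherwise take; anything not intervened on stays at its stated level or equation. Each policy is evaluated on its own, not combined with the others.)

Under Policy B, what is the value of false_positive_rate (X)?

28

Policy B (G − 55):
  Q = 110
  G = 52 − 55 = -3
  X = 251 − 2·110 + (-3) = 28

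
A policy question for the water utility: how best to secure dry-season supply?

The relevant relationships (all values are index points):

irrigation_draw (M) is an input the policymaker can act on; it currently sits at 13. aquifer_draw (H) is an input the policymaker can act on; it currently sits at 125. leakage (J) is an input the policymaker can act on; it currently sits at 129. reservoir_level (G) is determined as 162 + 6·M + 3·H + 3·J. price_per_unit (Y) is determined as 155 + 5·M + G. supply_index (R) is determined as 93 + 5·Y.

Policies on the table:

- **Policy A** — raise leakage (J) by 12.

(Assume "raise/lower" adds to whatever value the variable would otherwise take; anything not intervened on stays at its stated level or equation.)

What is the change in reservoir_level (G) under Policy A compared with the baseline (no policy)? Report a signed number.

36

Baseline:
  M = 13
  H = 125
  J = 129
  G = 162 + 6·13 + 3·125 + 3·129 = 1002
Policy A (J + 12):
  M = 13
  H = 125
  J = 129 + 12 = 141
  G = 162 + 6·13 + 3·125 + 3·141 = 1038
Change in G: 1038 − 1002 = 36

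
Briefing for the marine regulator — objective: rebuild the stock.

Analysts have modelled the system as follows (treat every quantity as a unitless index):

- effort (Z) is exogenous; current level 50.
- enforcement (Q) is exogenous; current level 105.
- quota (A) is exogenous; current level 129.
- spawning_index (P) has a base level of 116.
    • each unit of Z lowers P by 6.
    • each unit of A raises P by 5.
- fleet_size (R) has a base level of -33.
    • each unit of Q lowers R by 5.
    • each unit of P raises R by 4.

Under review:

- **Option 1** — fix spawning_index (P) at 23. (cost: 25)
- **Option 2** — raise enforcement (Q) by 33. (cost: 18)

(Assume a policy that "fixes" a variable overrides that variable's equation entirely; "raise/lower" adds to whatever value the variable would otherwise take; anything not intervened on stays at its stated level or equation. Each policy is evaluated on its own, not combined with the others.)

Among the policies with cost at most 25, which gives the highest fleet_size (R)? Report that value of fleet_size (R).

1121

Option 1 (P := 23):
  Z = 50
  Q = 105
  A = 129
  P = 23
  R = -33 − 5·105 + 4·23 = -466
Option 2 (Q + 33):
  Z = 50
  Q = 105 + 33 = 138
  A = 129
  P = 116 − 6·50 + 5·129 = 461
  R = -33 − 5·138 + 4·461 = 1121
Comparing — Option 1: R=-466, Option 2: R=1121. Highest is 1121 (Option 2).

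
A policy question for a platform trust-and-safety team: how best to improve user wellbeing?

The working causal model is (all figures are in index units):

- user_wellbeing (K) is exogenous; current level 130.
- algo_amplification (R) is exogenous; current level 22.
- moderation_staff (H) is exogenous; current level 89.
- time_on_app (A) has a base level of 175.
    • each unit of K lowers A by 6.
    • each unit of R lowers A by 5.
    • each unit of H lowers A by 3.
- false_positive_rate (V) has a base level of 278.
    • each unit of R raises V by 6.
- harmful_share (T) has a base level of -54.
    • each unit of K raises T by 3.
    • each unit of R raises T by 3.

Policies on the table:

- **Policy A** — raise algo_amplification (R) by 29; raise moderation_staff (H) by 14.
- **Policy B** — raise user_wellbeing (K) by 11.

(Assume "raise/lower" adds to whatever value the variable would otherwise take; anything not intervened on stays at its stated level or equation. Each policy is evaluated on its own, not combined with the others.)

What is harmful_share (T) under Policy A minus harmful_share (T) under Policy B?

Policy A (R + 29, H + 14):
  K = 130
  R = 22 + 29 = 51
  T = -54 + 3·130 + 3·51 = 489
Policy B (K + 11):
  K = 130 + 11 = 141
  R = 22
  T = -54 + 3·141 + 3·22 = 435
T: 489 − 435 = 54

54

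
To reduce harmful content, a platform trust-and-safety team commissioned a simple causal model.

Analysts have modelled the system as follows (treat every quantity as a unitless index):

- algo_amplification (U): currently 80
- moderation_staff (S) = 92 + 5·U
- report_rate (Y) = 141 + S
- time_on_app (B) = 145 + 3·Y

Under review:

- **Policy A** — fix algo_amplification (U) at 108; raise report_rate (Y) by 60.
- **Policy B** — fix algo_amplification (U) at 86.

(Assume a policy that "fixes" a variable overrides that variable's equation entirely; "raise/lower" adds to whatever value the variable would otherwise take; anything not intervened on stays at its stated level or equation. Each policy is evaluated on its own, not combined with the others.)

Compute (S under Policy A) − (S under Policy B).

Policy A (U := 108, Y + 60):
  U = 108
  S = 92 + 5·108 = 632
Policy B (U := 86):
  U = 86
  S = 92 + 5·86 = 522
S: 632 − 522 = 110

110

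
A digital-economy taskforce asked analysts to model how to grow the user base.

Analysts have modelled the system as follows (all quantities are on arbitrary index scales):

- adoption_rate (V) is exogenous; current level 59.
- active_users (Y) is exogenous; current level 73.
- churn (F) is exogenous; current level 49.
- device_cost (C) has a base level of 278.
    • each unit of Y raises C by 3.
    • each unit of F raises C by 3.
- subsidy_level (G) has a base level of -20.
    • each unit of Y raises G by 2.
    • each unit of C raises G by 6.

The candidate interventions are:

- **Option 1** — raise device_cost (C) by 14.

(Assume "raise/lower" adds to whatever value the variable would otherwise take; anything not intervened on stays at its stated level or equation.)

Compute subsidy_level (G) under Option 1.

4074

Option 1 (C + 14):
  Y = 73
  F = 49
  C = 278 + 3·73 + 3·49 (+14 from intervention) = 658
  G = -20 + 2·73 + 6·658 = 4074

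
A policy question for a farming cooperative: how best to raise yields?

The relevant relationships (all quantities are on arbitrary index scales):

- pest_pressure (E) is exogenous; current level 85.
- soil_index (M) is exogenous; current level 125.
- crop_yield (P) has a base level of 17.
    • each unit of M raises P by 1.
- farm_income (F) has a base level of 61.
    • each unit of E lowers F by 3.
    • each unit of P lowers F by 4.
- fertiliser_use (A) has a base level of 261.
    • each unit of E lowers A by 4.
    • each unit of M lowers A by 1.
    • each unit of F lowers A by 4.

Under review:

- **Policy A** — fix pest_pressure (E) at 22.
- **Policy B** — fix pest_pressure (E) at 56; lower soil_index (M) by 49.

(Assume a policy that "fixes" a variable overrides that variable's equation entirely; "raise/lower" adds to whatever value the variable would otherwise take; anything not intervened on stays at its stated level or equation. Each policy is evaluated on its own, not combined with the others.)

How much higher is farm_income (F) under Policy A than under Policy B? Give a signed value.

Policy A (E := 22):
  E = 22
  M = 125
  P = 17 + 125 = 142
  F = 61 − 3·22 − 4·142 = -573
Policy B (E := 56, M − 49):
  E = 56
  M = 125 − 49 = 76
  P = 17 + 76 = 93
  F = 61 − 3·56 − 4·93 = -479
F: -573 − (-479) = -94

-94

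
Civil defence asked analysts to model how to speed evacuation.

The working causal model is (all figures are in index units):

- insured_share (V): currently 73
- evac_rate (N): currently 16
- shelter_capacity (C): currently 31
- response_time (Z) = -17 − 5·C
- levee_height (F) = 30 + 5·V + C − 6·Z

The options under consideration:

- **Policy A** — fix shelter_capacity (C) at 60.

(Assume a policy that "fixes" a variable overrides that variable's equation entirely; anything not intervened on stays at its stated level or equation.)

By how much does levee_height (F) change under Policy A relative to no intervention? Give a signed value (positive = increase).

Baseline:
  V = 73
  C = 31
  Z = -17 − 5·31 = -172
  F = 30 + 5·73 + 31 − 6·(-172) = 1458
Policy A (C := 60):
  V = 73
  C = 60
  Z = -17 − 5·60 = -317
  F = 30 + 5·73 + 60 − 6·(-317) = 2357
Change in F: 2357 − 1458 = 899

899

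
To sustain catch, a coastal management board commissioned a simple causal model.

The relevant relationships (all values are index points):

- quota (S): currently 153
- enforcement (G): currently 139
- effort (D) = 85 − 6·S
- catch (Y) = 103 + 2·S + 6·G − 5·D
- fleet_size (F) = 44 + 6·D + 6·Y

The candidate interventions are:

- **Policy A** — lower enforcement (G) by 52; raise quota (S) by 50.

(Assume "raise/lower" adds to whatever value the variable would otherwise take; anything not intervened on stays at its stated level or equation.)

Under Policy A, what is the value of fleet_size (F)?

33422

Policy A (G − 52, S + 50):
  S = 153 + 50 = 203
  G = 139 − 52 = 87
  D = 85 − 6·203 = -1133
  Y = 103 + 2·203 + 6·87 − 5·(-1133) = 6696
  F = 44 + 6·(-1133) + 6·6696 = 33422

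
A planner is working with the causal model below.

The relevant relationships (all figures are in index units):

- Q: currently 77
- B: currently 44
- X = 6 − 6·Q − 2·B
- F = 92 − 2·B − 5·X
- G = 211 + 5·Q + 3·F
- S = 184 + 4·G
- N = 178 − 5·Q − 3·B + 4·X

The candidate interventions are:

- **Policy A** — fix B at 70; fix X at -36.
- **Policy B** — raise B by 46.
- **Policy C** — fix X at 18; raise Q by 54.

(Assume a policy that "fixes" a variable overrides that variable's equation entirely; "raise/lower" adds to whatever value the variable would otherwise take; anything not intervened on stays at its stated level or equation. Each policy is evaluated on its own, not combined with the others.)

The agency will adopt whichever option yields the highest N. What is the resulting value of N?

Policy A (B := 70, X := -36):
  Q = 77
  B = 70
  X = -36
  N = 178 − 5·77 − 3·70 + 4·(-36) = -561
Policy B (B + 46):
  Q = 77
  B = 44 + 46 = 90
  X = 6 − 6·77 − 2·90 = -636
  N = 178 − 5·77 − 3·90 + 4·(-636) = -3021
Policy C (X := 18, Q + 54):
  Q = 77 + 54 = 131
  B = 44
  X = 18
  N = 178 − 5·131 − 3·44 + 4·18 = -537
Comparing — Policy A: N=-561, Policy B: N=-3021, Policy C: N=-537. Highest is -537 (Policy C).

-537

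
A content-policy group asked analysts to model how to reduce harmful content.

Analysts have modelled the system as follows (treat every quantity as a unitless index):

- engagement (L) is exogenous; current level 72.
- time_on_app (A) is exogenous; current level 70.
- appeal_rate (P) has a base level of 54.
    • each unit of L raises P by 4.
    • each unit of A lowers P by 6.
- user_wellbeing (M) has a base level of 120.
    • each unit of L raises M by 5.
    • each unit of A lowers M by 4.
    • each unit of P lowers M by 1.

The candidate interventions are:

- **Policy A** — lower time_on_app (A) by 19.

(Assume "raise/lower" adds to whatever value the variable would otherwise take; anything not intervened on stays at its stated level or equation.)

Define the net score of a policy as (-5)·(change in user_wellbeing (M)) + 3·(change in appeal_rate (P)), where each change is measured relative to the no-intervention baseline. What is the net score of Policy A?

Baseline:
  L = 72
  A = 70
  P = 54 + 4·72 − 6·70 = -78
  M = 120 + 5·72 − 4·70 − (-78) = 278
Policy A (A − 19):
  L = 72
  A = 70 − 19 = 51
  P = 54 + 4·72 − 6·51 = 36
  M = 120 + 5·72 − 4·51 − 36 = 240
ΔM = 240 − 278 = -38; ΔP = 36 − (-78) = 114
Score = (-5)·(-38) + 3·114 = 532

532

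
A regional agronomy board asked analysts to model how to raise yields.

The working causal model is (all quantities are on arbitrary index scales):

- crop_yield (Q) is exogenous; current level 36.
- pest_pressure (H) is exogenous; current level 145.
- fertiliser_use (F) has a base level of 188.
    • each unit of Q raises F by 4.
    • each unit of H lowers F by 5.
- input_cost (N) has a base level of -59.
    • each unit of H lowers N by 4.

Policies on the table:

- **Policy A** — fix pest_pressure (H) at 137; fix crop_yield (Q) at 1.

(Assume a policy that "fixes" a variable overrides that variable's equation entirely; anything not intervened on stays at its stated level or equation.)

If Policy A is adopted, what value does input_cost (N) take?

Policy A (H := 137, Q := 1):
  H = 137
  N = -59 − 4·137 = -607

-607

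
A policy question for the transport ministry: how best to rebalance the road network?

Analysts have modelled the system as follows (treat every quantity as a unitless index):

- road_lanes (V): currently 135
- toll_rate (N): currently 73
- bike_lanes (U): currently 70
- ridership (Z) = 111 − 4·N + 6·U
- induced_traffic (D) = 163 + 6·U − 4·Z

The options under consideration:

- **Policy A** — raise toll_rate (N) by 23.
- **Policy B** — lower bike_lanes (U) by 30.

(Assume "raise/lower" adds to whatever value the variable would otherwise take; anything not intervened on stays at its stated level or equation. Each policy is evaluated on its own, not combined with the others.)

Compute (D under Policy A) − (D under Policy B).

-172

Policy A (N + 23):
  N = 73 + 23 = 96
  U = 70
  Z = 111 − 4·96 + 6·70 = 147
  D = 163 + 6·70 − 4·147 = -5
Policy B (U − 30):
  N = 73
  U = 70 − 30 = 40
  Z = 111 − 4·73 + 6·40 = 59
  D = 163 + 6·40 − 4·59 = 167
D: -5 − 167 = -172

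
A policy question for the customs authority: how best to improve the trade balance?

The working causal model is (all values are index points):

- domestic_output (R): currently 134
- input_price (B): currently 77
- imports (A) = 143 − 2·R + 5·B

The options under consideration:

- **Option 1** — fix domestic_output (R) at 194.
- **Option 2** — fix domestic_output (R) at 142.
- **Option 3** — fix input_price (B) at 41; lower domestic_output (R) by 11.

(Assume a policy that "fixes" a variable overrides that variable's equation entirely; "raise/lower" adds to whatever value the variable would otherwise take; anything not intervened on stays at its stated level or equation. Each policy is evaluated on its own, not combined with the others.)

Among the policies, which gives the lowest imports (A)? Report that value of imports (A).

102

Option 1 (R := 194):
  R = 194
  B = 77
  A = 143 − 2·194 + 5·77 = 140
Option 2 (R := 142):
  R = 142
  B = 77
  A = 143 − 2·142 + 5·77 = 244
Option 3 (B := 41, R − 11):
  R = 134 − 11 = 123
  B = 41
  A = 143 − 2·123 + 5·41 = 102
Comparing — Option 1: A=140, Option 2: A=244, Option 3: A=102. Lowest is 102 (Option 3).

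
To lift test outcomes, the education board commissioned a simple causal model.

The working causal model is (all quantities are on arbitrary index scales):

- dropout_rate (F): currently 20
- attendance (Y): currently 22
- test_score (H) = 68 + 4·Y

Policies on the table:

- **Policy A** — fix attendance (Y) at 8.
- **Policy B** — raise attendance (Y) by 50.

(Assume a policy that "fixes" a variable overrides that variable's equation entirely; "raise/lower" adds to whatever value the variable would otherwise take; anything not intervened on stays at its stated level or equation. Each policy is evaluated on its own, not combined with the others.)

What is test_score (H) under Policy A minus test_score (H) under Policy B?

-256

Policy A (Y := 8):
  Y = 8
  H = 68 + 4·8 = 100
Policy B (Y + 50):
  Y = 22 + 50 = 72
  H = 68 + 4·72 = 356
H: 100 − 356 = -256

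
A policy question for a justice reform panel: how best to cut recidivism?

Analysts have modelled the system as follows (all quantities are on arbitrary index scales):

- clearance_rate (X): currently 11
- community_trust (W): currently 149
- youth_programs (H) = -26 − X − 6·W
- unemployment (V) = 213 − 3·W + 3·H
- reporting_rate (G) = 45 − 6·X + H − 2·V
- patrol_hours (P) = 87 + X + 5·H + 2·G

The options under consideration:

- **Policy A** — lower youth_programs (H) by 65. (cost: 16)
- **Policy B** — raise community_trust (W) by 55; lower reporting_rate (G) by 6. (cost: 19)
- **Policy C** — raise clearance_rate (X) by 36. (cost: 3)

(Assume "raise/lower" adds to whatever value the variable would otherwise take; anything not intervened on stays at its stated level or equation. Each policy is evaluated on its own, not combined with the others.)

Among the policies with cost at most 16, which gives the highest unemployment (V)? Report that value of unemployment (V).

Policy A (H − 65):
  X = 11
  W = 149
  H = -26 − 11 − 6·149 (−65 from intervention) = -996
  V = 213 − 3·149 + 3·(-996) = -3222
Policy C (X + 36):
  X = 11 + 36 = 47
  W = 149
  H = -26 − 47 − 6·149 = -967
  V = 213 − 3·149 + 3·(-967) = -3135
Comparing — Policy A: V=-3222, Policy C: V=-3135. Highest is -3135 (Policy C).

-3135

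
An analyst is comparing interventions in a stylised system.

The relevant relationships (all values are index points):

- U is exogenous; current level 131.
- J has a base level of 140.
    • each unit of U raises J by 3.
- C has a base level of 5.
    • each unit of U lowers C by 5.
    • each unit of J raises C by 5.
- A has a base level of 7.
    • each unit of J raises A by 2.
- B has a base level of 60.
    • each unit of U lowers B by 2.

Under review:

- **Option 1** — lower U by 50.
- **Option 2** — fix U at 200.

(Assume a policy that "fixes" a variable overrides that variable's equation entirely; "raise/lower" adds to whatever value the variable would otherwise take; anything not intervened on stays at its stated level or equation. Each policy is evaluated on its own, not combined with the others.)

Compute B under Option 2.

Option 2 (U := 200):
  U = 200
  B = 60 − 2·200 = -340

-340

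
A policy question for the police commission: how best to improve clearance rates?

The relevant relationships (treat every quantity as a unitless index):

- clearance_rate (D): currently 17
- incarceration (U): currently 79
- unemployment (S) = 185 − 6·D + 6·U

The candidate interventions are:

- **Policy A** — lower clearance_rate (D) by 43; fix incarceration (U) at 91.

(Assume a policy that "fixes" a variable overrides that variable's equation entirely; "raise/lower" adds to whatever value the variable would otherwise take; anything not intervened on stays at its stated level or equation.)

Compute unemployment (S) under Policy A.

Policy A (D − 43, U := 91):
  D = 17 − 43 = -26
  U = 91
  S = 185 − 6·(-26) + 6·91 = 887

887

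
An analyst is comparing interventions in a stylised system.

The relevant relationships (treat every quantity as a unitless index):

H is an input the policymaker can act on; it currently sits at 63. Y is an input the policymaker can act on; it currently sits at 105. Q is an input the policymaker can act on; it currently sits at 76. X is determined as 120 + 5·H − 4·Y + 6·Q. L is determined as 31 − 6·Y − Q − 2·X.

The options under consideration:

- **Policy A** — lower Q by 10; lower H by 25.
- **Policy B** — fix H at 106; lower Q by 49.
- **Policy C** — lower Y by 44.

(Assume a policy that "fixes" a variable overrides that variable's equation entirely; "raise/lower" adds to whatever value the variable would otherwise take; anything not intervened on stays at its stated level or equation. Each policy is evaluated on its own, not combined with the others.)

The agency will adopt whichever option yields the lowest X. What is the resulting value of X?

286

Policy A (Q − 10, H − 25):
  H = 63 − 25 = 38
  Y = 105
  Q = 76 − 10 = 66
  X = 120 + 5·38 − 4·105 + 6·66 = 286
Policy B (H := 106, Q − 49):
  H = 106
  Y = 105
  Q = 76 − 49 = 27
  X = 120 + 5·106 − 4·105 + 6·27 = 392
Policy C (Y − 44):
  H = 63
  Y = 105 − 44 = 61
  Q = 76
  X = 120 + 5·63 − 4·61 + 6·76 = 647
Comparing — Policy A: X=286, Policy B: X=392, Policy C: X=647. Lowest is 286 (Policy A).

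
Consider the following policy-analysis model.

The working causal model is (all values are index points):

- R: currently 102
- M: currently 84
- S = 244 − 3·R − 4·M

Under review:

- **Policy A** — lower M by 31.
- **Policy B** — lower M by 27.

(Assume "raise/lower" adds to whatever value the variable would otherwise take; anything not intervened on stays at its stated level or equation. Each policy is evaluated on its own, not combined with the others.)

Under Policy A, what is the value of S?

-274

Policy A (M − 31):
  R = 102
  M = 84 − 31 = 53
  S = 244 − 3·102 − 4·53 = -274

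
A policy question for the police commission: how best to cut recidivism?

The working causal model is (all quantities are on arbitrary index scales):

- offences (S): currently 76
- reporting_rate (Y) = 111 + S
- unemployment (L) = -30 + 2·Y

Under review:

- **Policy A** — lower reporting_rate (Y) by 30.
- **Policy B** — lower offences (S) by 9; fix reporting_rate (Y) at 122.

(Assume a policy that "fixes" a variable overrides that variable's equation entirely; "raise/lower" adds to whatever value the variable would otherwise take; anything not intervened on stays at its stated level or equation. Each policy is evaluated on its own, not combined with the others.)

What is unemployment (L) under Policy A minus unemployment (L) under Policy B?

Policy A (Y − 30):
  S = 76
  Y = 111 + 76 (−30 from intervention) = 157
  L = -30 + 2·157 = 284
Policy B (S − 9, Y := 122):
  S = 76 − 9 = 67
  Y = 122
  L = -30 + 2·122 = 214
L: 284 − 214 = 70

70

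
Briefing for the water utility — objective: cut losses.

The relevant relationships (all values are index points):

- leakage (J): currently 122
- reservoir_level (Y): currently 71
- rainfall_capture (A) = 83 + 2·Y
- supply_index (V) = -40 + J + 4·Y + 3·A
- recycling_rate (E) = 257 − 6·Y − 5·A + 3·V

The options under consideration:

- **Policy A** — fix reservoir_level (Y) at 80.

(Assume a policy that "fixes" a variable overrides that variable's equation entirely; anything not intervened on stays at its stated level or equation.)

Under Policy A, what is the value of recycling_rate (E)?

Policy A (Y := 80):
  J = 122
  Y = 80
  A = 83 + 2·80 = 243
  V = -40 + 122 + 4·80 + 3·243 = 1131
  E = 257 − 6·80 − 5·243 + 3·1131 = 1955

1955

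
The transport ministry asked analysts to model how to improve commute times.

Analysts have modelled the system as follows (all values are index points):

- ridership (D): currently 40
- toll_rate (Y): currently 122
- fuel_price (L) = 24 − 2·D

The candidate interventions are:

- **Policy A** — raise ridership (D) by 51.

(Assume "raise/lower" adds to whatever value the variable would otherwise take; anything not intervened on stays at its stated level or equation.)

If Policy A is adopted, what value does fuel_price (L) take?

Policy A (D + 51):
  D = 40 + 51 = 91
  L = 24 − 2·91 = -158

-158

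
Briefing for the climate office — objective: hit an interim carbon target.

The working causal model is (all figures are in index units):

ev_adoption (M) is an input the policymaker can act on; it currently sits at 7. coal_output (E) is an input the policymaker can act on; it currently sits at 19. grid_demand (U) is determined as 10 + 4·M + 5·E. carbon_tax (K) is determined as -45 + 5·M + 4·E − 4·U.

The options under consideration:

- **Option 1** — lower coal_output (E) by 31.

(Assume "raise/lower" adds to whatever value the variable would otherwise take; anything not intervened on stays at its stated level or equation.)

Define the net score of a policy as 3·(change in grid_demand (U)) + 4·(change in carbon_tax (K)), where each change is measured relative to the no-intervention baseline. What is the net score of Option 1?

Baseline:
  M = 7
  E = 19
  U = 10 + 4·7 + 5·19 = 133
  K = -45 + 5·7 + 4·19 − 4·133 = -466
Option 1 (E − 31):
  M = 7
  E = 19 − 31 = -12
  U = 10 + 4·7 + 5·(-12) = -22
  K = -45 + 5·7 + 4·(-12) − 4·(-22) = 30
ΔU = -22 − 133 = -155; ΔK = 30 − (-466) = 496
Score = 3·(-155) + 4·496 = 1519

1519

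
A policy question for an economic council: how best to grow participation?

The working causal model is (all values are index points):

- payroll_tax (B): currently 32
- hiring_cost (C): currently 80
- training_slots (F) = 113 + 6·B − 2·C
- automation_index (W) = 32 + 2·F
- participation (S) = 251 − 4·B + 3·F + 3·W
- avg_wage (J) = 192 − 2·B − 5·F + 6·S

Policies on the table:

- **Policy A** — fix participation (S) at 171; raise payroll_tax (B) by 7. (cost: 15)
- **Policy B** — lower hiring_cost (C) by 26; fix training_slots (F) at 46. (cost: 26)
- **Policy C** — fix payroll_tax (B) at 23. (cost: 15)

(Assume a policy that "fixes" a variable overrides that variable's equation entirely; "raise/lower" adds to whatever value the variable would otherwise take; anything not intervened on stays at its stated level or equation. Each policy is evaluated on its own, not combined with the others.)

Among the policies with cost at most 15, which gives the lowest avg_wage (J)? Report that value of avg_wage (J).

Policy A (S := 171, B + 7):
  B = 32 + 7 = 39
  C = 80
  F = 113 + 6·39 − 2·80 = 187
  W = 32 + 2·187 = 406
  S = 171
  J = 192 − 2·39 − 5·187 + 6·171 = 205
Policy C (B := 23):
  B = 23
  C = 80
  F = 113 + 6·23 − 2·80 = 91
  W = 32 + 2·91 = 214
  S = 251 − 4·23 + 3·91 + 3·214 = 1074
  J = 192 − 2·23 − 5·91 + 6·1074 = 6135
Comparing — Policy A: J=205, Policy C: J=6135. Lowest is 205 (Policy A).

205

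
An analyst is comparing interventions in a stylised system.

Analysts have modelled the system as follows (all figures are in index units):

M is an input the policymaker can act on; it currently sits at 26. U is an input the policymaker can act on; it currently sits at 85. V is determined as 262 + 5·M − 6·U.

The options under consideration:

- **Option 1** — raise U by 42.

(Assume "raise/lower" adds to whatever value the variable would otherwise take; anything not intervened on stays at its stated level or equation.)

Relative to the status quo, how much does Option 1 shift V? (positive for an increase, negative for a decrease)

-252

Baseline:
  M = 26
  U = 85
  V = 262 + 5·26 − 6·85 = -118
Option 1 (U + 42):
  M = 26
  U = 85 + 42 = 127
  V = 262 + 5·26 − 6·127 = -370
Change in V: -370 − (-118) = -252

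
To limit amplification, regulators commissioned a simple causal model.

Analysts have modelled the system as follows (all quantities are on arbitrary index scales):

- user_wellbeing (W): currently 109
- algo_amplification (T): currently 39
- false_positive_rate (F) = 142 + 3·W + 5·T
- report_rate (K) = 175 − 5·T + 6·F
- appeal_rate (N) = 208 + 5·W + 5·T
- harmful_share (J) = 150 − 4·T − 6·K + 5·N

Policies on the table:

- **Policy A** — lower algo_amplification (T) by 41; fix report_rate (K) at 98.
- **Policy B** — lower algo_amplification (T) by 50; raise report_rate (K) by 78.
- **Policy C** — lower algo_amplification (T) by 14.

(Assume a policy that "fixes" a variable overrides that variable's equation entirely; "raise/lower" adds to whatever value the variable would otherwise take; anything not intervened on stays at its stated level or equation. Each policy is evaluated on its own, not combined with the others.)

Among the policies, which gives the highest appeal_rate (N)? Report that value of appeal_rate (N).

Policy A (T − 41, K := 98):
  W = 109
  T = 39 − 41 = -2
  N = 208 + 5·109 + 5·(-2) = 743
Policy B (T − 50, K + 78):
  W = 109
  T = 39 − 50 = -11
  N = 208 + 5·109 + 5·(-11) = 698
Policy C (T − 14):
  W = 109
  T = 39 − 14 = 25
  N = 208 + 5·109 + 5·25 = 878
Comparing — Policy A: N=743, Policy B: N=698, Policy C: N=878. Highest is 878 (Policy C).

878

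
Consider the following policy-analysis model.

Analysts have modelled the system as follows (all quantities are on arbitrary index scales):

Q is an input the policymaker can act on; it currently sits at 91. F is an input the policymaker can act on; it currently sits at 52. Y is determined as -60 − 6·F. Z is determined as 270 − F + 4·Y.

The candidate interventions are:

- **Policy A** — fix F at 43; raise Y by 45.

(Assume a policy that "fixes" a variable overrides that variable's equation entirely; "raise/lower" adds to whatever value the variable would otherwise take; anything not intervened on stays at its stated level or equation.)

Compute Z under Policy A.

-865

Policy A (F := 43, Y + 45):
  F = 43
  Y = -60 − 6·43 (+45 from intervention) = -273
  Z = 270 − 43 + 4·(-273) = -865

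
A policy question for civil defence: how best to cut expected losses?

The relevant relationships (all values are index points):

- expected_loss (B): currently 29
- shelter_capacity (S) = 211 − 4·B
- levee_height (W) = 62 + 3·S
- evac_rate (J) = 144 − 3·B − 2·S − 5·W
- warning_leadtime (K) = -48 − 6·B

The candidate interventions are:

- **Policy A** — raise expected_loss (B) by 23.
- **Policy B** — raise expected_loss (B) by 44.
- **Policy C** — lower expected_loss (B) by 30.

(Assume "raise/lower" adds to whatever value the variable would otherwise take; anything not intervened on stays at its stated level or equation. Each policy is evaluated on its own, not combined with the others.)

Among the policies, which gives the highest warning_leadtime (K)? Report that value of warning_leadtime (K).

Policy A (B + 23):
  B = 29 + 23 = 52
  K = -48 − 6·52 = -360
Policy B (B + 44):
  B = 29 + 44 = 73
  K = -48 − 6·73 = -486
Policy C (B − 30):
  B = 29 − 30 = -1
  K = -48 − 6·(-1) = -42
Comparing — Policy A: K=-360, Policy B: K=-486, Policy C: K=-42. Highest is -42 (Policy C).

-42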